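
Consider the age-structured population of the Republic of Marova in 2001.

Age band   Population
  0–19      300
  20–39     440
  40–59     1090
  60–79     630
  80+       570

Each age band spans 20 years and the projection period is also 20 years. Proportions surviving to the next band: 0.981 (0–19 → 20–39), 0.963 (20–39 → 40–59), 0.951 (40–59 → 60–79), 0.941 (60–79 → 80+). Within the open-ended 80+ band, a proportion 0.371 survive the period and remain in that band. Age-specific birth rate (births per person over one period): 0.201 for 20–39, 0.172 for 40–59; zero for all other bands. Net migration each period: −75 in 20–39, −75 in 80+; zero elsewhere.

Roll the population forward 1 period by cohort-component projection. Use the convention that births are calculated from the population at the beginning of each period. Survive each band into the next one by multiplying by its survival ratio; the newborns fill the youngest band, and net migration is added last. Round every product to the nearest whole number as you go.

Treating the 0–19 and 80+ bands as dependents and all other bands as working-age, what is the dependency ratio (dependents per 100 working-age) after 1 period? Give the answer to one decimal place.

59.8

After projecting period 1:
Births: 440 * 0.201 = 88, 1090 * 0.172 = 187 → total 275
20–39: 300 * 0.981 = 294
40–59: 440 * 0.963 = 424
60–79: 1090 * 0.951 = 1037
80+: 630 * 0.941 + 570 * 0.371 = 593 + 211 = 804
Net migration: 20–39 − 75 → 219; 80+ − 75 → 729
→ [275, 219, 424, 1037, 729]
Dependents (band 0–19 + band 80+) = 275 + 729 = 1004; working-age = 1680; ratio = 1004/1680 × 100 = 59.8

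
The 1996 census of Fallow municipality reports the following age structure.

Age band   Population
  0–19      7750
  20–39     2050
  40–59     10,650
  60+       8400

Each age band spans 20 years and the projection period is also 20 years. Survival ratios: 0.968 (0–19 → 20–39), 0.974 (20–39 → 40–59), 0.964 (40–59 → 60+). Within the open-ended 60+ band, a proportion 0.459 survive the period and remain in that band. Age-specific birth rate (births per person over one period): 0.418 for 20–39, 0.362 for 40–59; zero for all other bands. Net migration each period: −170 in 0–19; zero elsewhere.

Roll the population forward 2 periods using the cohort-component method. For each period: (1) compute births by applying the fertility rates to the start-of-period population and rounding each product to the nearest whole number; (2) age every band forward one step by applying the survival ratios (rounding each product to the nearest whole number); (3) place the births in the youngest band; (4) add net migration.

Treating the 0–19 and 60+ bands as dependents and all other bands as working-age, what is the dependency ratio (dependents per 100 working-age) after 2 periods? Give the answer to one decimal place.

Call the groups 1 to 4, youngest first.
Period 1.
Births: 2050 × 0.418 = 857, 10650 × 0.362 = 3855 → 4712
Group 2: 7750 × 0.968 = 7502
Group 3: 2050 × 0.974 = 1997
Group 4: 10650 × 0.964 + 8400 × 0.459 = 10267 + 3856 = 14123
Net migration: Group 1 − 170 → 4542
Population now: 0–19=4542, 20–39=7502, 40–59=1997, 60+=14123
Period 2.
Births: 7502 × 0.418 = 3136, 1997 × 0.362 = 723 → 3859
Group 2: 4542 × 0.968 = 4397
Group 3: 7502 × 0.974 = 7307
Group 4: 1997 × 0.964 + 14123 × 0.459 = 1925 + 6482 = 8407
Net migration: Group 1 − 170 → 3689
Population now: 0–19=3689, 20–39=4397, 40–59=7307, 60+=8407
Dependents (band 0–19 + band 60+) = 3689 + 8407 = 12096; working-age = 11704; ratio = 12096/11704 × 100 = 103.3

103.3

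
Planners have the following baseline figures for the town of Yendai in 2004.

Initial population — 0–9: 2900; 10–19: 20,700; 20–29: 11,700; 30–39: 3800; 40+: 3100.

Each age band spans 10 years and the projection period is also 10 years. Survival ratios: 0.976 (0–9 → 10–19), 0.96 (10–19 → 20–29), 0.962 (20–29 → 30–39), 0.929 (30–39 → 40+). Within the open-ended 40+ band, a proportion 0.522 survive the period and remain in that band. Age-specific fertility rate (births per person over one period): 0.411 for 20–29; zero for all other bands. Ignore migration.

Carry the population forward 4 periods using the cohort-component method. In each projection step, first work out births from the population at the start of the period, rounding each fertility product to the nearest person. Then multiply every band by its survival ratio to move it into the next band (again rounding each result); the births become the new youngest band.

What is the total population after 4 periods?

30209

Let band 1 be 0–9 through band 5 = 40+.
Period 1.
Births: 11700 * 0.411 = 4809
Band 2: 2900 * 0.976 = 2830
Band 3: 20700 * 0.96 = 19872
Band 4: 11700 * 0.962 = 11255
Band 5: 3800 * 0.929 + 3100 * 0.522 = 3530 + 1618 = 5148
End of period: [4809, 2830, 19872, 11255, 5148]
Period 2.
Births: 19872 * 0.411 = 8167
Band 2: 4809 * 0.976 = 4694
Band 3: 2830 * 0.96 = 2717
Band 4: 19872 * 0.962 = 19117
Band 5: 11255 * 0.929 + 5148 * 0.522 = 10456 + 2687 = 13143
End of period: [8167, 4694, 2717, 19117, 13143]
Period 3.
Births: 2717 * 0.411 = 1117
Band 2: 8167 * 0.976 = 7971
Band 3: 4694 * 0.96 = 4506
Band 4: 2717 * 0.962 = 2614
Band 5: 19117 * 0.929 + 13143 * 0.522 = 17760 + 6861 = 24621
End of period: [1117, 7971, 4506, 2614, 24621]
Period 4.
Births: 4506 * 0.411 = 1852
Band 2: 1117 * 0.976 = 1090
Band 3: 7971 * 0.96 = 7652
Band 4: 4506 * 0.962 = 4335
Band 5: 2614 * 0.929 + 24621 * 0.522 = 2428 + 12852 = 15280
End of period: [1852, 1090, 7652, 4335, 15280]
Total after period 4: 1852 + 1090 + 7652 + 4335 + 15280 = 30209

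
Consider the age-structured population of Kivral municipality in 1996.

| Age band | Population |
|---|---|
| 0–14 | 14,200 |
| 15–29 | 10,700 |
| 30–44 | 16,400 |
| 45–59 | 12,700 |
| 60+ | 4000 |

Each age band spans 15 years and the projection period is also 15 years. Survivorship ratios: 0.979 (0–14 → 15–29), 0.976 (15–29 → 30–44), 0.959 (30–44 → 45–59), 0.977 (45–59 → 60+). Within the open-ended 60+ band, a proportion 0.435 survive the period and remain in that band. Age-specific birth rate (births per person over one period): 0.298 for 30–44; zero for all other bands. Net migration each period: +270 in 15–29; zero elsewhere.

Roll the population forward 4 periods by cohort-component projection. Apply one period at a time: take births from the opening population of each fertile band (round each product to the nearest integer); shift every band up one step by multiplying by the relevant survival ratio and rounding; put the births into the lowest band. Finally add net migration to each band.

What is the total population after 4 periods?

35032

Let group 1 be 0–14 through group 5 = 60+.
— Period 1 —
Births: 16400 * 0.298 = 4887
Group 2: 14200 * 0.979 = 13902
Group 3: 10700 * 0.976 = 10443
Group 4: 16400 * 0.959 = 15728
Group 5: 12700 * 0.977 + 4000 * 0.435 = 12408 + 1740 = 14148
Net migration: Group 2 + 270 → 14172
→ [4887, 14172, 10443, 15728, 14148]
— Period 2 —
Births: 10443 * 0.298 = 3112
Group 2: 4887 * 0.979 = 4784
Group 3: 14172 * 0.976 = 13832
Group 4: 10443 * 0.959 = 10015
Group 5: 15728 * 0.977 + 14148 * 0.435 = 15366 + 6154 = 21520
Net migration: Group 2 + 270 → 5054
→ [3112, 5054, 13832, 10015, 21520]
— Period 3 —
Births: 13832 * 0.298 = 4122
Group 2: 3112 * 0.979 = 3047
Group 3: 5054 * 0.976 = 4933
Group 4: 13832 * 0.959 = 13265
Group 5: 10015 * 0.977 + 21520 * 0.435 = 9785 + 9361 = 19146
Net migration: Group 2 + 270 → 3317
→ [4122, 3317, 4933, 13265, 19146]
— Period 4 —
Births: 4933 * 0.298 = 1470
Group 2: 4122 * 0.979 = 4035
Group 3: 3317 * 0.976 = 3237
Group 4: 4933 * 0.959 = 4731
Group 5: 13265 * 0.977 + 19146 * 0.435 = 12960 + 8329 = 21289
Net migration: Group 2 + 270 → 4305
→ [1470, 4305, 3237, 4731, 21289]
Total after period 4: 1470 + 4305 + 3237 + 4731 + 21289 = 35032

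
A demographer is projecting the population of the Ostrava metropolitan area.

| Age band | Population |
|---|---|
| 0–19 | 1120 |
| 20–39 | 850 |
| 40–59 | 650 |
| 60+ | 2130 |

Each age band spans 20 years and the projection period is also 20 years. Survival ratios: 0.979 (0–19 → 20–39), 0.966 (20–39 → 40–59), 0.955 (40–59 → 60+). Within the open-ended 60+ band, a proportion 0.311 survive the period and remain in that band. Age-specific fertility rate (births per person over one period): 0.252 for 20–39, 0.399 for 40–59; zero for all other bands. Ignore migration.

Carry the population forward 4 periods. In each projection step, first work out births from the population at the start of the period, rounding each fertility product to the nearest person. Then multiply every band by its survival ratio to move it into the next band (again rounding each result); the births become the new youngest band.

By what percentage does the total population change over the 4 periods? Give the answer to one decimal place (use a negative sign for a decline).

-51.9

— Period 1 —
Births: 850 × 0.252 = 214 ; 650 × 0.399 = 259 — total 473
20–39: 1120 × 0.979 = 1096
40–59: 850 × 0.966 = 821
60+: 650 × 0.955 + 2130 × 0.311 = 621 + 662 = 1283
→ [473, 1096, 821, 1283]
— Period 2 —
Births: 1096 × 0.252 = 276 ; 821 × 0.399 = 328 — total 604
20–39: 473 × 0.979 = 463
40–59: 1096 × 0.966 = 1059
60+: 821 × 0.955 + 1283 × 0.311 = 784 + 399 = 1183
→ [604, 463, 1059, 1183]
— Period 3 —
Births: 463 × 0.252 = 117 ; 1059 × 0.399 = 423 — total 540
20–39: 604 × 0.979 = 591
40–59: 463 × 0.966 = 447
60+: 1059 × 0.955 + 1183 × 0.311 = 1011 + 368 = 1379
→ [540, 591, 447, 1379]
— Period 4 —
Births: 591 × 0.252 = 149 ; 447 × 0.399 = 178 — total 327
20–39: 540 × 0.979 = 529
40–59: 591 × 0.966 = 571
60+: 447 × 0.955 + 1379 × 0.311 = 427 + 429 = 856
→ [327, 529, 571, 856]
Total: 4750 → 2283; change = -2467; percentage change = -51.9%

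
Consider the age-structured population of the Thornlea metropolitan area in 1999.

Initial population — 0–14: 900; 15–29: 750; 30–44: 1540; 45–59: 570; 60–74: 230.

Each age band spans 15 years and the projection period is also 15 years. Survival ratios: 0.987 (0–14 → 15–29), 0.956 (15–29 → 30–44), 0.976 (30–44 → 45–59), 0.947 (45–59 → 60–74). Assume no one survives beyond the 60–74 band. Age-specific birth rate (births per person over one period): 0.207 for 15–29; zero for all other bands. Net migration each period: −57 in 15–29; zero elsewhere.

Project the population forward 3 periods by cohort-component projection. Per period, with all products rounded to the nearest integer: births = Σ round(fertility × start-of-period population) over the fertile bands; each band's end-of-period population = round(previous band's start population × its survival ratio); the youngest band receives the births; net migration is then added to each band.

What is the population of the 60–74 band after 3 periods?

663

Let band 1 be 0–14 through band 5 = 60–74.
Period 1:
Births: 750 * 0.207 = 155
Band 2: 900 * 0.987 = 888
Band 3: 750 * 0.956 = 717
Band 4: 1540 * 0.976 = 1503
Band 5: 570 * 0.947 = 540
Net migration: Band 2 − 57 → 831
End of period: [155, 831, 717, 1503, 540]
Period 2:
Births: 831 * 0.207 = 172
Band 2: 155 * 0.987 = 153
Band 3: 831 * 0.956 = 794
Band 4: 717 * 0.976 = 700
Band 5: 1503 * 0.947 = 1423
Net migration: Band 2 − 57 → 96
End of period: [172, 96, 794, 700, 1423]
Period 3:
Births: 96 * 0.207 = 20
Band 2: 172 * 0.987 = 170
Band 3: 96 * 0.956 = 92
Band 4: 794 * 0.976 = 775
Band 5: 700 * 0.947 = 663
Net migration: Band 2 − 57 → 113
End of period: [20, 113, 92, 775, 663]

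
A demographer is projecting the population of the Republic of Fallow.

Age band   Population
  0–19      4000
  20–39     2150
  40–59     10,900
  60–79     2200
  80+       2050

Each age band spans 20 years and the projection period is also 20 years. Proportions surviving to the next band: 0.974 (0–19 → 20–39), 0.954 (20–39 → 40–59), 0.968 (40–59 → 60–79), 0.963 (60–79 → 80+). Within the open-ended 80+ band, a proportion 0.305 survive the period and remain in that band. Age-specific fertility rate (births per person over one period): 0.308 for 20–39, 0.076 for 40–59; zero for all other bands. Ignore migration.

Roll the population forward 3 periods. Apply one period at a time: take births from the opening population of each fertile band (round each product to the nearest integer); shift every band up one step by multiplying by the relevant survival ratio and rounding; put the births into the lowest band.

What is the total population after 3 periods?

12298

After projecting period 1:
Births: 2150 * 0.308 = 662  |  10900 * 0.076 = 828 → total 1490
20–39: 4000 * 0.974 = 3896
40–59: 2150 * 0.954 = 2051
60–79: 10900 * 0.968 = 10551
80+: 2200 * 0.963 + 2050 * 0.305 = 2119 + 625 = 2744
Giving 1490 / 3896 / 2051 / 10551 / 2744.
After projecting period 2:
Births: 3896 * 0.308 = 1200  |  2051 * 0.076 = 156 → total 1356
20–39: 1490 * 0.974 = 1451
40–59: 3896 * 0.954 = 3717
60–79: 2051 * 0.968 = 1985
80+: 10551 * 0.963 + 2744 * 0.305 = 10161 + 837 = 10998
Giving 1356 / 1451 / 3717 / 1985 / 10998.
After projecting period 3:
Births: 1451 * 0.308 = 447  |  3717 * 0.076 = 282 → total 729
20–39: 1356 * 0.974 = 1321
40–59: 1451 * 0.954 = 1384
60–79: 3717 * 0.968 = 3598
80+: 1985 * 0.963 + 10998 * 0.305 = 1912 + 3354 = 5266
Giving 729 / 1321 / 1384 / 3598 / 5266.
Total after period 3: 729 + 1321 + 1384 + 3598 + 5266 = 12298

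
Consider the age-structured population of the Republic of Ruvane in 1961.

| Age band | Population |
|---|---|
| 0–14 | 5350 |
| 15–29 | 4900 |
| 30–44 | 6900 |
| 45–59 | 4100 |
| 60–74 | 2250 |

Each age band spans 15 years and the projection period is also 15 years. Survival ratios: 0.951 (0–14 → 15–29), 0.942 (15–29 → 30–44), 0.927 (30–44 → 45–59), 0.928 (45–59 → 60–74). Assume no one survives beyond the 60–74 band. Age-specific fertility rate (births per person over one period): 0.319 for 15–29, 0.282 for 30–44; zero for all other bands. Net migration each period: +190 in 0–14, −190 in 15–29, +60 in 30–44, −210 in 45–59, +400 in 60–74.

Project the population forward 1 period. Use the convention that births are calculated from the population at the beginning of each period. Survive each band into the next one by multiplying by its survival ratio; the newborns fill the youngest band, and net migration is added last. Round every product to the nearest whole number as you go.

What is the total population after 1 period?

23664

Let band 1 be 0–14 through band 5 = 60–74.
[period 1]
Births: 4900 × 0.319 = 1563 ; 6900 × 0.282 = 1946 ⇒ total 3509
Band 2: 5350 × 0.951 = 5088
Band 3: 4900 × 0.942 = 4616
Band 4: 6900 × 0.927 = 6396
Band 5: 4100 × 0.928 = 3805
Net migration: Band 1 + 190 → 3699; Band 2 − 190 → 4898; Band 3 + 60 → 4676; Band 4 − 210 → 6186; Band 5 + 400 → 4205
End of period: [3699, 4898, 4676, 6186, 4205]
Total after period 1: 3699 + 4898 + 4676 + 6186 + 4205 = 23664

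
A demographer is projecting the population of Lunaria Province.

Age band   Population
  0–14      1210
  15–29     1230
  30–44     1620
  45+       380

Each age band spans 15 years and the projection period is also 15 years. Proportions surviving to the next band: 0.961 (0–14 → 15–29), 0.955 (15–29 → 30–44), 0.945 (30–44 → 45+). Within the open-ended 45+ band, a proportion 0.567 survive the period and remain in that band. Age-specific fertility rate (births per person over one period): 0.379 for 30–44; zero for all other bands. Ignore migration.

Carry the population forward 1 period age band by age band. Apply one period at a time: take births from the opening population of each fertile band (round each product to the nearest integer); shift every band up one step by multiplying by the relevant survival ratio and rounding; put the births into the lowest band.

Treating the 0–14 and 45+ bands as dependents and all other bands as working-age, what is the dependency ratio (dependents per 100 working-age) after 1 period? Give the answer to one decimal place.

100.9

Let band 1 be 0–14 through band 4 = 45+.
Period 1.
Births: 1620 × 0.379 = 614
Band 2: 1210 × 0.961 = 1163
Band 3: 1230 × 0.955 = 1175
Band 4: 1620 × 0.945 + 380 × 0.567 = 1531 + 215 = 1746
→ [614, 1163, 1175, 1746]
Dependents (band 0–14 + band 45+) = 614 + 1746 = 2360; working-age = 2338; ratio = 2360/2338 × 100 = 100.9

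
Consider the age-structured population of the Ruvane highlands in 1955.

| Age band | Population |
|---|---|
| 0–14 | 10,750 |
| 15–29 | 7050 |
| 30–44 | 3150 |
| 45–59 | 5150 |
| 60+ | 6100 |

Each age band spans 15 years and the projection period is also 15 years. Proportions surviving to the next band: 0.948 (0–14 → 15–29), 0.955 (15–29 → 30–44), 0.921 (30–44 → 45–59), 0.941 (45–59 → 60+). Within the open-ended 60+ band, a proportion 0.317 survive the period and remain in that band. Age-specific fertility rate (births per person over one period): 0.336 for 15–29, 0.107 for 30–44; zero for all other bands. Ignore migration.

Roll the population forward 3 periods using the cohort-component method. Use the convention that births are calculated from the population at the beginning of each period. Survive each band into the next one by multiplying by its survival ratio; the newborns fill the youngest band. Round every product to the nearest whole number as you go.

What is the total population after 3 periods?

24627

Period 1.
Births: 7050 × 0.336 = 2369  |  3150 × 0.107 = 337 ⇒ total 2706
15–29: 10750 × 0.948 = 10191
30–44: 7050 × 0.955 = 6733
45–59: 3150 × 0.921 = 2901
60+: 5150 × 0.941 + 6100 × 0.317 = 4846 + 1934 = 6780
Giving 2706 / 10191 / 6733 / 2901 / 6780.
Period 2.
Births: 10191 × 0.336 = 3424  |  6733 × 0.107 = 720 ⇒ total 4144
15–29: 2706 × 0.948 = 2565
30–44: 10191 × 0.955 = 9732
45–59: 6733 × 0.921 = 6201
60+: 2901 × 0.941 + 6780 × 0.317 = 2730 + 2149 = 4879
Giving 4144 / 2565 / 9732 / 6201 / 4879.
Period 3.
Births: 2565 × 0.336 = 862  |  9732 × 0.107 = 1041 ⇒ total 1903
15–29: 4144 × 0.948 = 3929
30–44: 2565 × 0.955 = 2450
45–59: 9732 × 0.921 = 8963
60+: 6201 × 0.941 + 4879 × 0.317 = 5835 + 1547 = 7382
Giving 1903 / 3929 / 2450 / 8963 / 7382.
Total after period 3: 1903 + 3929 + 2450 + 8963 + 7382 = 24627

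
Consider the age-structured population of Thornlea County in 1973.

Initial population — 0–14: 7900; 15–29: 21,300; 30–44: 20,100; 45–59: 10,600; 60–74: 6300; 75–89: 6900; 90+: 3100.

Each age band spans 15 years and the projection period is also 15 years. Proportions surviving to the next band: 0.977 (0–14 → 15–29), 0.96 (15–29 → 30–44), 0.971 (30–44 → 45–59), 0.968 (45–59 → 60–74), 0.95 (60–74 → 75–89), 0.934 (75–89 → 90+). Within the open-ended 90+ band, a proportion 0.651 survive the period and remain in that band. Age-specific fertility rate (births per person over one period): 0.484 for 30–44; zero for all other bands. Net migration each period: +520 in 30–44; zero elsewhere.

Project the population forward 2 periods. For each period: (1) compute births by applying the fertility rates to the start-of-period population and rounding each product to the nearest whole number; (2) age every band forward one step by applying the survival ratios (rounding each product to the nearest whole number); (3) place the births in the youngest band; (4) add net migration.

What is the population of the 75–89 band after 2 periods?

— Period 1 —
Births: 20100 × 0.484 = 9728
15–29: 7900 × 0.977 = 7718
30–44: 21300 × 0.96 = 20448
45–59: 20100 × 0.971 = 19517
60–74: 10600 × 0.968 = 10261
75–89: 6300 × 0.95 = 5985
90+: 6900 × 0.934 + 3100 × 0.651 = 6445 + 2018 = 8463
Net migration: 30–44 + 520 → 20968
End of period: [9728, 7718, 20968, 19517, 10261, 5985, 8463]
— Period 2 —
Births: 20968 × 0.484 = 10149
15–29: 9728 × 0.977 = 9504
30–44: 7718 × 0.96 = 7409
45–59: 20968 × 0.971 = 20360
60–74: 19517 × 0.968 = 18892
75–89: 10261 × 0.95 = 9748
90+: 5985 × 0.934 + 8463 × 0.651 = 5590 + 5509 = 11099
Net migration: 30–44 + 520 → 7929
End of period: [10149, 9504, 7929, 20360, 18892, 9748, 11099]

9748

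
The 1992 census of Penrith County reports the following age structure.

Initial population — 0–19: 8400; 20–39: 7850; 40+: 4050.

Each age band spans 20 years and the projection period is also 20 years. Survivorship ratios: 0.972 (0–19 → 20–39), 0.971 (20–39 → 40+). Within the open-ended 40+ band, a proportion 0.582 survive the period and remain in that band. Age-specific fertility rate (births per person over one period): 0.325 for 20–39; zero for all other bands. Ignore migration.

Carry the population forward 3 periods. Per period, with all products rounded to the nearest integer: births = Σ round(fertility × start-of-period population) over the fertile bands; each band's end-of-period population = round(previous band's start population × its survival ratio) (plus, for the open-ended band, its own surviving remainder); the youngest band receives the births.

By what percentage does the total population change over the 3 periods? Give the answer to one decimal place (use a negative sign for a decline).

(Groups numbered youngest = 1 to oldest = 3.)
— Period 1 —
Births: 7850 × 0.325 = 2551
Group 2: 8400 × 0.972 = 8165
Group 3: 7850 × 0.971 + 4050 × 0.582 = 7622 + 2357 = 9979
Population now: 0–19=2551, 20–39=8165, 40+=9979
— Period 2 —
Births: 8165 × 0.325 = 2654
Group 2: 2551 × 0.972 = 2480
Group 3: 8165 × 0.971 + 9979 × 0.582 = 7928 + 5808 = 13736
Population now: 0–19=2654, 20–39=2480, 40+=13736
— Period 3 —
Births: 2480 × 0.325 = 806
Group 2: 2654 × 0.972 = 2580
Group 3: 2480 × 0.971 + 13736 × 0.582 = 2408 + 7994 = 10402
Population now: 0–19=806, 20–39=2580, 40+=10402
Total: 20300 → 13788; change = -6512; percentage change = -32.1%

-32.1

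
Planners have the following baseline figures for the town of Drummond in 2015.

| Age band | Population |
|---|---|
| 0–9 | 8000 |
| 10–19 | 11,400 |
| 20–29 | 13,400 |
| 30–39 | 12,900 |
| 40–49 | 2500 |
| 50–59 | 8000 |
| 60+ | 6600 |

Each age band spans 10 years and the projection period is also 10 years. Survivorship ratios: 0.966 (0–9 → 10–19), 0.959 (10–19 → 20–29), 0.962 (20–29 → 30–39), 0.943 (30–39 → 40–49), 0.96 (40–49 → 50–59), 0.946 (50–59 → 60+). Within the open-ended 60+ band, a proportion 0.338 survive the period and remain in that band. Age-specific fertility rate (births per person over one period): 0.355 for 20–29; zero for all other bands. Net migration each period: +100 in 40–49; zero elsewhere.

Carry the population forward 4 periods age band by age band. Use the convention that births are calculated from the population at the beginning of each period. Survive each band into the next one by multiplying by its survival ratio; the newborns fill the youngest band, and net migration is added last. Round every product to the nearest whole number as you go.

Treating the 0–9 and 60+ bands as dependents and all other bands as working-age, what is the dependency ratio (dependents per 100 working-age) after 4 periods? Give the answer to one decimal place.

63.8

Let band 1 be 0–9 through band 7 = 60+.
— Period 1 —
Births: 13400 × 0.355 = 4757
Band 2: 8000 × 0.966 = 7728
Band 3: 11400 × 0.959 = 10933
Band 4: 13400 × 0.962 = 12891
Band 5: 12900 × 0.943 = 12165
Band 6: 2500 × 0.96 = 2400
Band 7: 8000 × 0.946 + 6600 × 0.338 = 7568 + 2231 = 9799
Net migration: Band 5 + 100 → 12265
Population now: 0–9=4757, 10–19=7728, 20–29=10933, 30–39=12891, 40–49=12265, 50–59=2400, 60+=9799
— Period 2 —
Births: 10933 × 0.355 = 3881
Band 2: 4757 × 0.966 = 4595
Band 3: 7728 × 0.959 = 7411
Band 4: 10933 × 0.962 = 10518
Band 5: 12891 × 0.943 = 12156
Band 6: 12265 × 0.96 = 11774
Band 7: 2400 × 0.946 + 9799 × 0.338 = 2270 + 3312 = 5582
Net migration: Band 5 + 100 → 12256
Population now: 0–9=3881, 10–19=4595, 20–29=7411, 30–39=10518, 40–49=12256, 50–59=11774, 60+=5582
— Period 3 —
Births: 7411 × 0.355 = 2631
Band 2: 3881 × 0.966 = 3749
Band 3: 4595 × 0.959 = 4407
Band 4: 7411 × 0.962 = 7129
Band 5: 10518 × 0.943 = 9918
Band 6: 12256 × 0.96 = 11766
Band 7: 11774 × 0.946 + 5582 × 0.338 = 11138 + 1887 = 13025
Net migration: Band 5 + 100 → 10018
Population now: 0–9=2631, 10–19=3749, 20–29=4407, 30–39=7129, 40–49=10018, 50–59=11766, 60+=13025
— Period 4 —
Births: 4407 × 0.355 = 1564
Band 2: 2631 × 0.966 = 2542
Band 3: 3749 × 0.959 = 3595
Band 4: 4407 × 0.962 = 4240
Band 5: 7129 × 0.943 = 6723
Band 6: 10018 × 0.96 = 9617
Band 7: 11766 × 0.946 + 13025 × 0.338 = 11131 + 4402 = 15533
Net migration: Band 5 + 100 → 6823
Population now: 0–9=1564, 10–19=2542, 20–29=3595, 30–39=4240, 40–49=6823, 50–59=9617, 60+=15533
Dependents (band 0–9 + band 60+) = 1564 + 15533 = 17097; working-age = 26817; ratio = 17097/26817 × 100 = 63.8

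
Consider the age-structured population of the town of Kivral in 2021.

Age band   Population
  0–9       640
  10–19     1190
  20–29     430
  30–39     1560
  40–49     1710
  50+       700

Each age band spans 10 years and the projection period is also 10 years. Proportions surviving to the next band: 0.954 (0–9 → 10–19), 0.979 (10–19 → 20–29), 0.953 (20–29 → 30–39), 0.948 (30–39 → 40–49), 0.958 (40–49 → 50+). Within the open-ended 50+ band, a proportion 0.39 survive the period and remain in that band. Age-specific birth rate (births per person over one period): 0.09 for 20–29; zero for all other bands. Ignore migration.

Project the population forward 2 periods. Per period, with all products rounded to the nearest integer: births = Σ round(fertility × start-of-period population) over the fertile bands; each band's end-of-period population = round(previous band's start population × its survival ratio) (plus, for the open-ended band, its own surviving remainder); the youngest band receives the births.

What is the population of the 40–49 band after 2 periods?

(Bands numbered youngest = 1 to oldest = 6.)
[period 1]
Births: 430 * 0.09 = 39
Band 2: 640 * 0.954 = 611
Band 3: 1190 * 0.979 = 1165
Band 4: 430 * 0.953 = 410
Band 5: 1560 * 0.948 = 1479
Band 6: 1710 * 0.958 + 700 * 0.39 = 1638 + 273 = 1911
End of period: [39, 611, 1165, 410, 1479, 1911]
[period 2]
Births: 1165 * 0.09 = 105
Band 2: 39 * 0.954 = 37
Band 3: 611 * 0.979 = 598
Band 4: 1165 * 0.953 = 1110
Band 5: 410 * 0.948 = 389
Band 6: 1479 * 0.958 + 1911 * 0.39 = 1417 + 745 = 2162
End of period: [105, 37, 598, 1110, 389, 2162]

389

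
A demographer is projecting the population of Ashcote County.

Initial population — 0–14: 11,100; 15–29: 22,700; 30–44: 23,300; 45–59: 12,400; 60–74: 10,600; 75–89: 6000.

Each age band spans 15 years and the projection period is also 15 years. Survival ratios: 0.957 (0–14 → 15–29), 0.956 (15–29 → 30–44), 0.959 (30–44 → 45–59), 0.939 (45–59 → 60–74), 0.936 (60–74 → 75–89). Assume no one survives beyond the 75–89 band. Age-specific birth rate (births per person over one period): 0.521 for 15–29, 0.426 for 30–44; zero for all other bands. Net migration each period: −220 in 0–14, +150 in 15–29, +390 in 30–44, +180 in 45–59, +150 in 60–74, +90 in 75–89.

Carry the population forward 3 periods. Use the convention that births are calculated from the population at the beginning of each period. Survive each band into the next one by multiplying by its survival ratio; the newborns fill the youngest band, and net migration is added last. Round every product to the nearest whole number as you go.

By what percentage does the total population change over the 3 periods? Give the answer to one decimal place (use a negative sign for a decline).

Numbering the groups 1..6 from youngest to oldest:
Period 1.
Births: 22700 × 0.521 = 11827, 23300 × 0.426 = 9926 — total 21753
Group 2: 11100 × 0.957 = 10623
Group 3: 22700 × 0.956 = 21701
Group 4: 23300 × 0.959 = 22345
Group 5: 12400 × 0.939 = 11644
Group 6: 10600 × 0.936 = 9922
Net migration: Group 1 − 220 → 21533; Group 2 + 150 → 10773; Group 3 + 390 → 22091; Group 4 + 180 → 22525; Group 5 + 150 → 11794; Group 6 + 90 → 10012
End of period: [21533, 10773, 22091, 22525, 11794, 10012]
Period 2.
Births: 10773 × 0.521 = 5613, 22091 × 0.426 = 9411 — total 15024
Group 2: 21533 × 0.957 = 20607
Group 3: 10773 × 0.956 = 10299
Group 4: 22091 × 0.959 = 21185
Group 5: 22525 × 0.939 = 21151
Group 6: 11794 × 0.936 = 11039
Net migration: Group 1 − 220 → 14804; Group 2 + 150 → 20757; Group 3 + 390 → 10689; Group 4 + 180 → 21365; Group 5 + 150 → 21301; Group 6 + 90 → 11129
End of period: [14804, 20757, 10689, 21365, 21301, 11129]
Period 3.
Births: 20757 × 0.521 = 10814, 10689 × 0.426 = 4554 — total 15368
Group 2: 14804 × 0.957 = 14167
Group 3: 20757 × 0.956 = 19844
Group 4: 10689 × 0.959 = 10251
Group 5: 21365 × 0.939 = 20062
Group 6: 21301 × 0.936 = 19938
Net migration: Group 1 − 220 → 15148; Group 2 + 150 → 14317; Group 3 + 390 → 20234; Group 4 + 180 → 10431; Group 5 + 150 → 20212; Group 6 + 90 → 20028
End of period: [15148, 14317, 20234, 10431, 20212, 20028]
Total: 86100 → 100370; change = 14270; percentage change = 16.6%

16.6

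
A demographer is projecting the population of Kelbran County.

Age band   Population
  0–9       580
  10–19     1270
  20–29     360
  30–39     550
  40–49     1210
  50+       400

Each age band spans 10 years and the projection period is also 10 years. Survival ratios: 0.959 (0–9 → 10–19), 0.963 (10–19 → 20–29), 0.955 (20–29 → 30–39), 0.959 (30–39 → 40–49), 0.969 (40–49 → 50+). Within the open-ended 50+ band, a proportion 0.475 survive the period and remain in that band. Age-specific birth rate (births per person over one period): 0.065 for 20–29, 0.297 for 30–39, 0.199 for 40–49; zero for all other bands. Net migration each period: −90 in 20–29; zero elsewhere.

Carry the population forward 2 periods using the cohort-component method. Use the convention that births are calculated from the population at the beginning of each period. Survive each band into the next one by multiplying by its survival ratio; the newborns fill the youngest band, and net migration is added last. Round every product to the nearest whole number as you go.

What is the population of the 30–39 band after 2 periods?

Let band 1 be 0–9 through band 6 = 50+.
Period 1:
Births: 360 × 0.065 = 23  |  550 × 0.297 = 163  |  1210 × 0.199 = 241 → total 427
Band 2: 580 × 0.959 = 556
Band 3: 1270 × 0.963 = 1223
Band 4: 360 × 0.955 = 344
Band 5: 550 × 0.959 = 527
Band 6: 1210 × 0.969 + 400 × 0.475 = 1172 + 190 = 1362
Net migration: Band 3 − 90 → 1133
Giving 427 / 556 / 1133 / 344 / 527 / 1362.
Period 2:
Births: 1133 × 0.065 = 74  |  344 × 0.297 = 102  |  527 × 0.199 = 105 → total 281
Band 2: 427 × 0.959 = 409
Band 3: 556 × 0.963 = 535
Band 4: 1133 × 0.955 = 1082
Band 5: 344 × 0.959 = 330
Band 6: 527 × 0.969 + 1362 × 0.475 = 511 + 647 = 1158
Net migration: Band 3 − 90 → 445
Giving 281 / 409 / 445 / 1082 / 330 / 1158.

1082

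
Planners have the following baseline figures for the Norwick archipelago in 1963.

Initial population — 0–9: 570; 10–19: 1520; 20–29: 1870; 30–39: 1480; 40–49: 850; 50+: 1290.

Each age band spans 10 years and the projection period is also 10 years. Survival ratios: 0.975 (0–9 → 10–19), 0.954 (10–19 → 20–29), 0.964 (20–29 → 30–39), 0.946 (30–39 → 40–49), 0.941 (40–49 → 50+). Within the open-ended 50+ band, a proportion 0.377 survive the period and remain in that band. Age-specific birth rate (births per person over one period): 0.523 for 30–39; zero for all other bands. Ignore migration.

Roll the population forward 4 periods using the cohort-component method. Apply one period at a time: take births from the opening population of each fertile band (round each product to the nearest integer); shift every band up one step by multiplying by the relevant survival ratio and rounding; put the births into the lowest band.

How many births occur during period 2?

After projecting period 1:
Births: 1480 * 0.523 = 774
10–19: 570 * 0.975 = 556
20–29: 1520 * 0.954 = 1450
30–39: 1870 * 0.964 = 1803
40–49: 1480 * 0.946 = 1400
50+: 850 * 0.941 + 1290 * 0.377 = 800 + 486 = 1286
Giving 774 / 556 / 1450 / 1803 / 1400 / 1286.
After projecting period 2:
Births: 1803 * 0.523 = 943
10–19: 774 * 0.975 = 755
20–29: 556 * 0.954 = 530
30–39: 1450 * 0.964 = 1398
40–49: 1803 * 0.946 = 1706
50+: 1400 * 0.941 + 1286 * 0.377 = 1317 + 485 = 1802
Giving 943 / 755 / 530 / 1398 / 1706 / 1802.

943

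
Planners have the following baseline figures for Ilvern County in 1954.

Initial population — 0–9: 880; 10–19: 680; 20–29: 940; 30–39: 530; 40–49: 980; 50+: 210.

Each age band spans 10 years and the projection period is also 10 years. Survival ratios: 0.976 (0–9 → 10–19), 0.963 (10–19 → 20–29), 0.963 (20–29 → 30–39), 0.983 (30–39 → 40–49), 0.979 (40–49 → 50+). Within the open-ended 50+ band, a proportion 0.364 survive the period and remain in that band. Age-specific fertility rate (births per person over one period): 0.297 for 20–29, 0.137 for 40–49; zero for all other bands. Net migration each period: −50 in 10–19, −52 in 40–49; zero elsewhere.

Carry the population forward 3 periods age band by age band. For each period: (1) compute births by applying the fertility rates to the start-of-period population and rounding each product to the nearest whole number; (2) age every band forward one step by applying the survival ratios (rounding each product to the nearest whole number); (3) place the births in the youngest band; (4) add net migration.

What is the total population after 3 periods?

3331

Let band 1 be 0–9 through band 6 = 50+.
— Period 1 —
Births: 940 × 0.297 = 279, 980 × 0.137 = 134 — total 413
Band 2: 880 × 0.976 = 859
Band 3: 680 × 0.963 = 655
Band 4: 940 × 0.963 = 905
Band 5: 530 × 0.983 = 521
Band 6: 980 × 0.979 + 210 × 0.364 = 959 + 76 = 1035
Net migration: Band 2 − 50 → 809; Band 5 − 52 → 469
End of period: [413, 809, 655, 905, 469, 1035]
— Period 2 —
Births: 655 × 0.297 = 195, 469 × 0.137 = 64 — total 259
Band 2: 413 × 0.976 = 403
Band 3: 809 × 0.963 = 779
Band 4: 655 × 0.963 = 631
Band 5: 905 × 0.983 = 890
Band 6: 469 × 0.979 + 1035 × 0.364 = 459 + 377 = 836
Net migration: Band 2 − 50 → 353; Band 5 − 52 → 838
End of period: [259, 353, 779, 631, 838, 836]
— Period 3 —
Births: 779 × 0.297 = 231, 838 × 0.137 = 115 — total 346
Band 2: 259 × 0.976 = 253
Band 3: 353 × 0.963 = 340
Band 4: 779 × 0.963 = 750
Band 5: 631 × 0.983 = 620
Band 6: 838 × 0.979 + 836 × 0.364 = 820 + 304 = 1124
Net migration: Band 2 − 50 → 203; Band 5 − 52 → 568
End of period: [346, 203, 340, 750, 568, 1124]
Total after period 3: 346 + 203 + 340 + 750 + 568 + 1124 = 3331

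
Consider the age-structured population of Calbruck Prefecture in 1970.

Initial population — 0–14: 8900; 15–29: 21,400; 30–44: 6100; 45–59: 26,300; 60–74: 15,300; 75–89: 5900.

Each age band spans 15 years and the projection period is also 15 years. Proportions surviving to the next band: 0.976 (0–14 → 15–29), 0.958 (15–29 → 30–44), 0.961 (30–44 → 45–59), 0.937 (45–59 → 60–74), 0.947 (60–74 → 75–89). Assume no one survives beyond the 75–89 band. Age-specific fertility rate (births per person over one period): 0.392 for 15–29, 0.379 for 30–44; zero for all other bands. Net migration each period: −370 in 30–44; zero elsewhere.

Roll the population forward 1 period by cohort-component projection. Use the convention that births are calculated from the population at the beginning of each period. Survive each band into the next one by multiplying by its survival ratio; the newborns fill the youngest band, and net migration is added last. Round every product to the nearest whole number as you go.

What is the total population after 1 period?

84512

[period 1]
Births: 21400 × 0.392 = 8389  |  6100 × 0.379 = 2312 → 10701
15–29: 8900 × 0.976 = 8686
30–44: 21400 × 0.958 = 20501
45–59: 6100 × 0.961 = 5862
60–74: 26300 × 0.937 = 24643
75–89: 15300 × 0.947 = 14489
Net migration: 30–44 − 370 → 20131
End of period: [10701, 8686, 20131, 5862, 24643, 14489]
Total after period 1: 10701 + 8686 + 20131 + 5862 + 24643 + 14489 = 84512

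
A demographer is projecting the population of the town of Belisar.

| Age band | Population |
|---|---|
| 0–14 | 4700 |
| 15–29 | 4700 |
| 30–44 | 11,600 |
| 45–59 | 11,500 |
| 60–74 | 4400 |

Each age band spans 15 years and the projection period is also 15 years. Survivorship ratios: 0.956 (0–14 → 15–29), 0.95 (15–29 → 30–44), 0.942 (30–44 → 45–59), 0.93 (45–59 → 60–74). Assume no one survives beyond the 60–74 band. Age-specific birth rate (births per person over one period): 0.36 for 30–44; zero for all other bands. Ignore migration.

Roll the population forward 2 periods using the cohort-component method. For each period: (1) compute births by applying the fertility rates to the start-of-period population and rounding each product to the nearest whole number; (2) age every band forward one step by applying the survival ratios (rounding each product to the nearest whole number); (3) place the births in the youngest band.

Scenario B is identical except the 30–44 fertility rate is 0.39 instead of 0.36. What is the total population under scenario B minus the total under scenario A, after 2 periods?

467

(Groups numbered youngest = 1 to oldest = 5.)
Period 1:
Births: 11600 × 0.36 = 4176
Group 2: 4700 × 0.956 = 4493
Group 3: 4700 × 0.95 = 4465
Group 4: 11600 × 0.942 = 10927
Group 5: 11500 × 0.93 = 10695
Population now: 0–14=4176, 15–29=4493, 30–44=4465, 45–59=10927, 60–74=10695
Period 2:
Births: 4465 × 0.36 = 1607
Group 2: 4176 × 0.956 = 3992
Group 3: 4493 × 0.95 = 4268
Group 4: 4465 × 0.942 = 4206
Group 5: 10927 × 0.93 = 10162
Population now: 0–14=1607, 15–29=3992, 30–44=4268, 45–59=4206, 60–74=10162
Scenario A total after 2 periods: 24235
Scenario B projection —
Period 1:
Births: 11600 × 0.39 = 4524
Group 2: 4700 × 0.956 = 4493
Group 3: 4700 × 0.95 = 4465
Group 4: 11600 × 0.942 = 10927
Group 5: 11500 × 0.93 = 10695
Population now: 0–14=4524, 15–29=4493, 30–44=4465, 45–59=10927, 60–74=10695
Period 2:
Births: 4465 × 0.39 = 1741
Group 2: 4524 × 0.956 = 4325
Group 3: 4493 × 0.95 = 4268
Group 4: 4465 × 0.942 = 4206
Group 5: 10927 × 0.93 = 10162
Population now: 0–14=1741, 15–29=4325, 30–44=4268, 45–59=4206, 60–74=10162
Scenario B total after 2 periods: 24702
Difference B − A = 24702 − 24235 = 467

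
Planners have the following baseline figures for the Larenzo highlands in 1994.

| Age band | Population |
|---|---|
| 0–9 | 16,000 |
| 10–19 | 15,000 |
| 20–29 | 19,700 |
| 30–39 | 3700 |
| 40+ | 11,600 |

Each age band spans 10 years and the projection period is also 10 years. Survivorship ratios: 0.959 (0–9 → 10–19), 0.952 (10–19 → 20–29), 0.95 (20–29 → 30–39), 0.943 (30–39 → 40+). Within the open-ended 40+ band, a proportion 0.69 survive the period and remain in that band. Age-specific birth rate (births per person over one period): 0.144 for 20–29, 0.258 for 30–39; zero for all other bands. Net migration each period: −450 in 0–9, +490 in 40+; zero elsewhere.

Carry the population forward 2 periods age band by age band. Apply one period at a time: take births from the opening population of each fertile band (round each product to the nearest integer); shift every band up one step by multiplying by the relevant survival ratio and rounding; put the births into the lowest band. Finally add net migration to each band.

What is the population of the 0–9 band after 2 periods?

— Period 1 —
Births: 19700 × 0.144 = 2837, 3700 × 0.258 = 955 — total 3792
10–19: 16000 × 0.959 = 15344
20–29: 15000 × 0.952 = 14280
30–39: 19700 × 0.95 = 18715
40+: 3700 × 0.943 + 11600 × 0.69 = 3489 + 8004 = 11493
Net migration: 0–9 − 450 → 3342; 40+ + 490 → 11983
Population now: 0–9=3342, 10–19=15344, 20–29=14280, 30–39=18715, 40+=11983
— Period 2 —
Births: 14280 × 0.144 = 2056, 18715 × 0.258 = 4828 — total 6884
10–19: 3342 × 0.959 = 3205
20–29: 15344 × 0.952 = 14607
30–39: 14280 × 0.95 = 13566
40+: 18715 × 0.943 + 11983 × 0.69 = 17648 + 8268 = 25916
Net migration: 0–9 − 450 → 6434; 40+ + 490 → 26406
Population now: 0–9=6434, 10–19=3205, 20–29=14607, 30–39=13566, 40+=26406

6434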